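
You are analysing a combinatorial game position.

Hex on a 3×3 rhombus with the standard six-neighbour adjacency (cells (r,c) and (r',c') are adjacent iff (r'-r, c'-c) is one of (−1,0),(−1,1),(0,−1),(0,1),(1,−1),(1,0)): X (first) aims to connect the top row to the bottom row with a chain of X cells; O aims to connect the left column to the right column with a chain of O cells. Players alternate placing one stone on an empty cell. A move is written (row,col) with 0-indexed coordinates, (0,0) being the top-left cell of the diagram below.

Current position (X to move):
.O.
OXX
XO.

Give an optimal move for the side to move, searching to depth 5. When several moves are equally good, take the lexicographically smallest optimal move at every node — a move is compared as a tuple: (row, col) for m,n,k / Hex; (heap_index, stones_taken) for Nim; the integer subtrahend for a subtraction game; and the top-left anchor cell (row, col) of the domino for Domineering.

p1 X@[.O./OXX/XO.]: (0,0)[XO./OXX/XO.]-1 (0,2)[.OX/OXX/XO.]+1* (2,2)[.O./OXX/XOX]-1
p2 O@[.OX/OXX/XO.] terminal -1; root [.O./OXX/XO.] d5

X's best at [.O./OXX/XO.]: (0,2)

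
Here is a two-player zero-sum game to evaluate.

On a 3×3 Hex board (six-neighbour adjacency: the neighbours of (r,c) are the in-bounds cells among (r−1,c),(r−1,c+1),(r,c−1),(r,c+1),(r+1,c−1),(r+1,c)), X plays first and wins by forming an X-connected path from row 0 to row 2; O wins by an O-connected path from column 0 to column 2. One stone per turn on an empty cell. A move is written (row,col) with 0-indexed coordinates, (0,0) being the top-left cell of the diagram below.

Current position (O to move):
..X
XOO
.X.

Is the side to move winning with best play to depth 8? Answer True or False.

ply 1, O at ..X/XOO/.X. | (0,0)=+1→O.X/XOO/.X.*; (0,1)=+1→.OX/XOO/.X.; (2,0)=+1→..X/XOO/OX.; (2,2)=-1→..X/XOO/.XO
ply 2, X at O.X/XOO/.X. | (0,1)=-1→OXX/XOO/.X.*; (2,0)=-1→O.X/XOO/XX.; (2,2)=-1→O.X/XOO/.XX
ply 3, O at OXX/XOO/.X. | (2,0)=+1→OXX/XOO/OX.*; (2,2)=-1→OXX/XOO/.XO
ply 4: OXX/XOO/OX. is terminal -1 (X); from ..X/XOO/.X. depth 8

O winning at [..X/XOO/.X.]: True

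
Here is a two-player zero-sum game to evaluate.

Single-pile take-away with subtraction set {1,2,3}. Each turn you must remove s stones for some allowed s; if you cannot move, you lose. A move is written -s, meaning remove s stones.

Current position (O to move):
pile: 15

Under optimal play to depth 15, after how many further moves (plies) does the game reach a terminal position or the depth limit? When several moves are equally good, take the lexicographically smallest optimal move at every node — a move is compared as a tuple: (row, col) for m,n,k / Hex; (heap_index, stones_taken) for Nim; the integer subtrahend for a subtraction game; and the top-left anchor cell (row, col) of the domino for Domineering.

PV length from [15]: 7 plies

p1 O@[15]: -1[14]-1 -2[13]-1 -3[12]+1*
p2 X@[12]: -1[11]-1* -2[10]-1 -3[9]-1
p3 O@[11]: -1[10]-1 -2[9]-1 -3[8]+1*
p4 X@[8]: -1[7]-1* -2[6]-1 -3[5]-1
p5 O@[7]: -1[6]-1 -2[5]-1 -3[4]+1*
p6 X@[4]: -1[3]-1* -2[2]-1 -3[1]-1
p7 O@[3]: -1[2]-1 -2[1]-1 -3[0]+1*
p8 X@[0] terminal -1; root [15] d15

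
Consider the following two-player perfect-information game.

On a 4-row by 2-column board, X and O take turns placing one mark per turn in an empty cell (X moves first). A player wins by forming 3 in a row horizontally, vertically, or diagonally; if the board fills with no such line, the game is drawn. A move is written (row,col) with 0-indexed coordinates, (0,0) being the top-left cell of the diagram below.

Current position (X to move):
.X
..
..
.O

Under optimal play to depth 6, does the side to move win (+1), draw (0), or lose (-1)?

value(.X/../../.O, X) = 0

p1 X@[.X/../../.O]: (0,0)[XX/../../.O]+0* (1,0)[.X/X./../.O]+0 (1,1)[.X/.X/../.O]+0 (2,0)[.X/../X./.O]+0 (2,1)[.X/../.X/.O]+0 (3,0)[.X/../../XO]+0
p2 O@[XX/../../.O]: (1,0)[XX/O./../.O]+0* (1,1)[XX/.O/../.O]+0 (2,0)[XX/../O./.O]+0 (2,1)[XX/../.O/.O]+0 (3,0)[XX/../../OO]+0
p3 X@[XX/O./../.O]: (1,1)[XX/OX/../.O]+0* (2,0)[XX/O./X./.O]+0 (2,1)[XX/O./.X/.O]+0 (3,0)[XX/O./../XO]+0
p4 O@[XX/OX/../.O]: (2,0)[XX/OX/O./.O]-1 (2,1)[XX/OX/.O/.O]+0* (3,0)[XX/OX/../OO]-1
p5 X@[XX/OX/.O/.O]: (2,0)[XX/OX/XO/.O]+0* (3,0)[XX/OX/.O/XO]+0
p6 O@[XX/OX/XO/.O]: (3,0)[XX/OX/XO/OO]+0*
p7 X@[XX/OX/XO/OO] terminal +0; root [.X/../../.O] d6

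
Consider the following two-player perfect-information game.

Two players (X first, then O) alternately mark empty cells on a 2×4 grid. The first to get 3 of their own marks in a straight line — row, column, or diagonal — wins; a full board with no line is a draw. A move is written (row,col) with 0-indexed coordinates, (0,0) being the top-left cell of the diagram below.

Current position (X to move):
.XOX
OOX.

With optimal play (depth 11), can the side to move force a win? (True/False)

X winning at [.XOX/OOX.]: False

[.XOX/OOX.] X move#1: (0,0):+0/XXOX/OOX.*, (1,3):+0/.XOX/OOXX
[XXOX/OOX.] O move#2: (1,3):+0/XXOX/OOXO*
[XXOX/OOXO] end (terminal +0, X#3); searched .XOX/OOX. to 11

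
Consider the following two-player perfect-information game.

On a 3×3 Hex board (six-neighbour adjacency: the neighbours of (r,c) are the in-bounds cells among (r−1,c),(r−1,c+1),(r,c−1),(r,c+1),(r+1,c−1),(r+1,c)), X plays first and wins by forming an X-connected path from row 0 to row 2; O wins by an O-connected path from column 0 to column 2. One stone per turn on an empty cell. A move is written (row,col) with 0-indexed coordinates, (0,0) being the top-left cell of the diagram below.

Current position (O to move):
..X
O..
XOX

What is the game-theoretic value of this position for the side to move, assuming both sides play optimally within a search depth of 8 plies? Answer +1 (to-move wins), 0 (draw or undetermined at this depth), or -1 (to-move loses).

value(..X/O../XOX, O) = -1

p1 O@[..X/O../XOX]: (0,0)[O.X/O../XOX]-1* (0,1)[.OX/O../XOX]-1 (1,1)[..X/OO./XOX]-1 (1,2)[..X/O.O/XOX]-1
p2 X@[O.X/O../XOX]: (0,1)[OXX/O../XOX]+1* (1,1)[O.X/OX./XOX]+1 (1,2)[O.X/O.X/XOX]+1
p3 O@[OXX/O../XOX]: (1,1)[OXX/OO./XOX]-1* (1,2)[OXX/O.O/XOX]-1
p4 X@[OXX/OO./XOX]: (1,2)[OXX/OOX/XOX]+1*
p5 O@[OXX/OOX/XOX] terminal -1; root [..X/O../XOX] d8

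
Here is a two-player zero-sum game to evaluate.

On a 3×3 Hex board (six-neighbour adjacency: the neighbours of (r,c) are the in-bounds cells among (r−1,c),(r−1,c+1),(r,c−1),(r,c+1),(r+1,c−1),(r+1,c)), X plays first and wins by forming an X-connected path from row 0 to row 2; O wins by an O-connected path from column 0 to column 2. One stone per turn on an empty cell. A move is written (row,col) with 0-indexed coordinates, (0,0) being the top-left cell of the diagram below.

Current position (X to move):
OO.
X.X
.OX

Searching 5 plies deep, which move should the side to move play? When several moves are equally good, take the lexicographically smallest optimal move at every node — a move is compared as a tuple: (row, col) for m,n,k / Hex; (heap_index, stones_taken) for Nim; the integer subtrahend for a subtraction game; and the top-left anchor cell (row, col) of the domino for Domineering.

ply 1, X at OO./X.X/.OX | (0,2)=+1→OOX/X.X/.OX*; (1,1)=-1→OO./XXX/.OX; (2,0)=-1→OO./X.X/XOX
ply 2: OOX/X.X/.OX is terminal -1 (O); from OO./X.X/.OX depth 5

X's best at [OO./X.X/.OX]: (0,2)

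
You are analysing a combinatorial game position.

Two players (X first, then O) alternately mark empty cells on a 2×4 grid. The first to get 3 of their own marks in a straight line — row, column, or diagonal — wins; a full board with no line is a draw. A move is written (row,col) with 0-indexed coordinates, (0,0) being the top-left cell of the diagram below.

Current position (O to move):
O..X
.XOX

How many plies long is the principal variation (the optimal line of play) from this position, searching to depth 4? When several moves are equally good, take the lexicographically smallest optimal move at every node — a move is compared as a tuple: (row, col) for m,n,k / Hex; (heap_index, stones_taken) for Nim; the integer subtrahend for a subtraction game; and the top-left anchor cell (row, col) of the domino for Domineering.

PV length from [O..X/.XOX]: 3 plies

p1 O@[O..X/.XOX]: (0,1)[OO.X/.XOX]+0* (0,2)[O.OX/.XOX]+0 (1,0)[O..X/OXOX]+0
p2 X@[OO.X/.XOX]: (0,2)[OOXX/.XOX]+0* (1,0)[OO.X/XXOX]-1
p3 O@[OOXX/.XOX]: (1,0)[OOXX/OXOX]+0*
p4 X@[OOXX/OXOX] terminal +0; root [O..X/.XOX] d4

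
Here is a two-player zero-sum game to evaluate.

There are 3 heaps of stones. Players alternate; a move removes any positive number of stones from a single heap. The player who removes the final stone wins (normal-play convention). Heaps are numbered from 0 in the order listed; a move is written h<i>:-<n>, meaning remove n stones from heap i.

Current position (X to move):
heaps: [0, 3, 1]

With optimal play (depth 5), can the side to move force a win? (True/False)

X winning at [(0,3,1)]: True

[(0,3,1)] X move#1: h1:-1:-1/(0,2,1), h1:-2:+1/(0,1,1)*, h1:-3:-1/(0,0,1), h2:-1:-1/(0,3,0)
[(0,1,1)] O move#2: h1:-1:-1/(0,0,1)*, h2:-1:-1/(0,1,0)
[(0,0,1)] X move#3: h2:-1:+1/(0,0,0)*
[(0,0,0)] end (terminal -1, O#4); searched (0,3,1) to 5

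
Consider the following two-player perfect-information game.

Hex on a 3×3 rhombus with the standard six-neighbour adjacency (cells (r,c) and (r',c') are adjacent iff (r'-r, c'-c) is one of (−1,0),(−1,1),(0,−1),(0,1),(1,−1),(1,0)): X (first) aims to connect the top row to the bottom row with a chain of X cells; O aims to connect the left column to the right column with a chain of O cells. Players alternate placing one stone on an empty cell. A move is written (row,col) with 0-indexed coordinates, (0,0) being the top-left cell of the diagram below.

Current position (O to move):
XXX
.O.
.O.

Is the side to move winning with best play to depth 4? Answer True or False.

p1 O@[XXX/.O./.O.]: (1,0)[XXX/OO./.O.]+1* (1,2)[XXX/.OO/.O.]+1 (2,0)[XXX/.O./OO.]+1 (2,2)[XXX/.O./.OO]+1
p2 X@[XXX/OO./.O.]: (1,2)[XXX/OOX/.O.]-1* (2,0)[XXX/OO./XO.]-1 (2,2)[XXX/OO./.OX]-1
p3 O@[XXX/OOX/.O.]: (2,0)[XXX/OOX/OO.]-1 (2,2)[XXX/OOX/.OO]+1*
p4 X@[XXX/OOX/.OO] terminal -1; root [XXX/.O./.O.] d4

O winning at [XXX/.O./.O.]: True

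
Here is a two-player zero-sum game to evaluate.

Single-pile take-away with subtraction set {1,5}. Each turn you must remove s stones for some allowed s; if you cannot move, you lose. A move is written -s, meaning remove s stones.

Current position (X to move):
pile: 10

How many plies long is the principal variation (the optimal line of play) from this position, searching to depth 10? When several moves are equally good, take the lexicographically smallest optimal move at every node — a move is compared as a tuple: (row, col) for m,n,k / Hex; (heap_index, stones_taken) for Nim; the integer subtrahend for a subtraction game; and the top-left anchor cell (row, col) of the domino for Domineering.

PV length from [10]: 10 plies

ply 1, X at 10 | -1=-1→9*; -5=-1→5
ply 2, O at 9 | -1=+1→8*; -5=+1→4
ply 3, X at 8 | -1=-1→7*; -5=-1→3
ply 4, O at 7 | -1=+1→6*; -5=+1→2
ply 5, X at 6 | -1=-1→5*; -5=-1→1
ply 6, O at 5 | -1=+1→4*; -5=+1→0
ply 7, X at 4 | -1=-1→3*
ply 8, O at 3 | -1=+1→2*
ply 9, X at 2 | -1=-1→1*
ply 10, O at 1 | -1=+1→0*
ply 11: 0 is terminal -1 (X); from 10 depth 10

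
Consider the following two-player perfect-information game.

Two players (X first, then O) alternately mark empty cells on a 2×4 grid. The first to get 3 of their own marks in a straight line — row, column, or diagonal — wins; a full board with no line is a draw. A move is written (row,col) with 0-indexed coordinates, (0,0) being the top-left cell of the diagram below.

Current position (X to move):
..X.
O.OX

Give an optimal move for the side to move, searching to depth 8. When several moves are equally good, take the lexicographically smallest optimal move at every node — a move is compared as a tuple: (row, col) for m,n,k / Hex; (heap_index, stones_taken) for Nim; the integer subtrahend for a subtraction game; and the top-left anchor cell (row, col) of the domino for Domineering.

[..X./O.OX] X move#1: (0,0):-1/X.X./O.OX, (0,1):-1/.XX./O.OX, (0,3):-1/..XX/O.OX, (1,1):+0/..X./OXOX*
[..X./OXOX] O move#2: (0,0):+0/O.X./OXOX*, (0,1):+0/.OX./OXOX, (0,3):+0/..XO/OXOX
[O.X./OXOX] X move#3: (0,1):+0/OXX./OXOX*, (0,3):+0/O.XX/OXOX
[OXX./OXOX] O move#4: (0,3):+0/OXXO/OXOX*
[OXXO/OXOX] end (terminal +0, X#5); searched ..X./O.OX to 8

X's best at [..X./O.OX]: (1,1)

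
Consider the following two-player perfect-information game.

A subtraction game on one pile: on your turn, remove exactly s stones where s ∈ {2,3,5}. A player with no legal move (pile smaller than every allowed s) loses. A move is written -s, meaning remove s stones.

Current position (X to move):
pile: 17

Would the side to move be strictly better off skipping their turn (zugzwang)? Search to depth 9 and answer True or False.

zugzwang(17, X) = False

p1 X@[17]: -2[15]+1* -3[14]+1 -5[12]-1
p2 O@[15]: -2[13]-1* -3[12]-1 -5[10]-1
p3 X@[13]: -2[11]-1 -3[10]-1 -5[8]+1*
p4 O@[8]: -2[6]-1* -3[5]-1 -5[3]-1
p5 X@[6]: -2[4]-1 -3[3]-1 -5[1]+1*
p6 O@[1] terminal -1; root [17] d9
suppose X passes — search the same position with O to move:
pass> p1 O@[17]: -2[15]+1* -3[14]+1 -5[12]-1
pass> p2 X@[15]: -2[13]-1* -3[12]-1 -5[10]-1
pass> p3 O@[13]: -2[11]-1 -3[10]-1 -5[8]+1*
pass> p4 X@[8]: -2[6]-1* -3[5]-1 -5[3]-1
pass> p5 O@[6]: -2[4]-1 -3[3]-1 -5[1]+1*
pass> p6 X@[1] terminal -1; root [17] d9
for X: play +1, pass -1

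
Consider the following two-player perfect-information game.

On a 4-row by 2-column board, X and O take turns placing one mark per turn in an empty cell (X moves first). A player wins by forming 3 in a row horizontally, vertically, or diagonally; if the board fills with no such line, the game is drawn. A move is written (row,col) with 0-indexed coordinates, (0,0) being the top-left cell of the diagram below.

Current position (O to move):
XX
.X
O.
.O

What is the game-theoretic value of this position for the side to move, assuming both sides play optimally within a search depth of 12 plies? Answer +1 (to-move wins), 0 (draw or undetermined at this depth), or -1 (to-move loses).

value(XX/.X/O./.O, O) = 0

ply 1, O at XX/.X/O./.O | (1,0)=-1→XX/OX/O./.O; (2,1)=+0→XX/.X/OO/.O*; (3,0)=-1→XX/.X/O./OO
ply 2, X at XX/.X/OO/.O | (1,0)=+0→XX/XX/OO/.O*; (3,0)=+0→XX/.X/OO/XO
ply 3, O at XX/XX/OO/.O | (3,0)=+0→XX/XX/OO/OO*
ply 4: XX/XX/OO/OO is terminal +0 (X); from XX/.X/O./.O depth 12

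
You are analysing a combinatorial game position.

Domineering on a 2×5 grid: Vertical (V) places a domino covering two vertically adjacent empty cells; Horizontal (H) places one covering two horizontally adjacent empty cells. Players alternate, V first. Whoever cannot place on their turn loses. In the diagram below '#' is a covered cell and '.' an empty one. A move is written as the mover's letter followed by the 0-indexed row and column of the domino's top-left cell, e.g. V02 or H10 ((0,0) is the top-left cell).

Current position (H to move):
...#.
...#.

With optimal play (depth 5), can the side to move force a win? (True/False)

H winning at [...#./...#.]: False

ply 1, H at ...#./...#. | H00=-1→##.#./...#.*; H01=-1→.###./...#.; H10=-1→...#./##.#.; H11=-1→...#./.###.
ply 2, V at ##.#./...#. | V02=+1→####./..##.*; V04=-1→##.##/...##
ply 3, H at ####./..##. | H10=-1→####./####.*
ply 4, V at ####./####. | V04=+1→#####/#####*
ply 5: #####/##### is terminal -1 (H); from ...#./...#. depth 5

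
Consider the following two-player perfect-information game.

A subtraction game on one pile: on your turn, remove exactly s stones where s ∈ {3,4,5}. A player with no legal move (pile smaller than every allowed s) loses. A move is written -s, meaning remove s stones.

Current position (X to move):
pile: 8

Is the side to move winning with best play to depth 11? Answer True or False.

X winning at [8]: False

p1 X@[8]: -3[5]-1* -4[4]-1 -5[3]-1
p2 O@[5]: -3[2]+1* -4[1]+1 -5[0]+1
p3 X@[2] terminal -1; root [8] d11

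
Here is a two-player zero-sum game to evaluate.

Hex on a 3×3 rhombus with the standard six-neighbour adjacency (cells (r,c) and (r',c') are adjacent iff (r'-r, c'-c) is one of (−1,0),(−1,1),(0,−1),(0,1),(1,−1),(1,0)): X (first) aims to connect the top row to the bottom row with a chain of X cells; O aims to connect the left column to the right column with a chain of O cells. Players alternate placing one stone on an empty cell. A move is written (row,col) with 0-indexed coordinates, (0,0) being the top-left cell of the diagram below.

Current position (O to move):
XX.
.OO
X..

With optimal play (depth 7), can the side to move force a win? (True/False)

p1 O@[XX./.OO/X..]: (0,2)[XXO/.OO/X..]-1 (1,0)[XX./OOO/X..]+1* (2,1)[XX./.OO/XO.]-1 (2,2)[XX./.OO/X.O]-1
p2 X@[XX./OOO/X..] terminal -1; root [XX./.OO/X..] d7

O winning at [XX./.OO/X..]: True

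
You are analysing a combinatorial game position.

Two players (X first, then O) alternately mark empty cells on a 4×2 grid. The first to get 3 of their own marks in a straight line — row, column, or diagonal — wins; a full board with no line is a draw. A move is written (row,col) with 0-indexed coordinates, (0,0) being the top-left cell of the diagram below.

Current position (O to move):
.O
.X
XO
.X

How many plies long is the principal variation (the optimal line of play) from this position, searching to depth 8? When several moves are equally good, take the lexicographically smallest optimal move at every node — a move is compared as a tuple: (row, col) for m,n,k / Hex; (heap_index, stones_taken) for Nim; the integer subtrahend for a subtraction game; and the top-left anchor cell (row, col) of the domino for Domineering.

PV length from [.O/.X/XO/.X]: 3 plies

[.O/.X/XO/.X] O move#1: (0,0):+0/OO/.X/XO/.X*, (1,0):+0/.O/OX/XO/.X, (3,0):+0/.O/.X/XO/OX
[OO/.X/XO/.X] X move#2: (1,0):+0/OO/XX/XO/.X*, (3,0):+0/OO/.X/XO/XX
[OO/XX/XO/.X] O move#3: (3,0):+0/OO/XX/XO/OX*
[OO/XX/XO/OX] end (terminal +0, X#4); searched .O/.X/XO/.X to 8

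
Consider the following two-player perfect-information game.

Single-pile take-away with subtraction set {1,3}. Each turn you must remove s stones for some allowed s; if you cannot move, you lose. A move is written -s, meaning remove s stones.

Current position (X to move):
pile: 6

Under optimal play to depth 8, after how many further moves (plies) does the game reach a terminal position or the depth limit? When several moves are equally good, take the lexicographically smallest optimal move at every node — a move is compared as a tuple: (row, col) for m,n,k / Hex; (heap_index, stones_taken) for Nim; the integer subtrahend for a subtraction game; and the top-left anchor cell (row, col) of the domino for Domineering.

p1 X@[6]: -1[5]-1* -3[3]-1
p2 O@[5]: -1[4]+1* -3[2]+1
p3 X@[4]: -1[3]-1* -3[1]-1
p4 O@[3]: -1[2]+1* -3[0]+1
p5 X@[2]: -1[1]-1*
p6 O@[1]: -1[0]+1*
p7 X@[0] terminal -1; root [6] d8

PV length from [6]: 6 plies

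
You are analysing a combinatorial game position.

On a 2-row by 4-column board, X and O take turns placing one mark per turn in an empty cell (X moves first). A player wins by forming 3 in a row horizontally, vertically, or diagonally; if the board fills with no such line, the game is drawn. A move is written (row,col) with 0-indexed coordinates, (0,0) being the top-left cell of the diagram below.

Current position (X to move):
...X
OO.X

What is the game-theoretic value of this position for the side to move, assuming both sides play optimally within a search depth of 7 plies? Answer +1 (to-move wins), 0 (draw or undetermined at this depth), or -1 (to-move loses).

p1 X@[...X/OO.X]: (0,0)[X..X/OO.X]-1 (0,1)[.X.X/OO.X]-1 (0,2)[..XX/OO.X]-1 (1,2)[...X/OOXX]+0*
p2 O@[...X/OOXX]: (0,0)[O..X/OOXX]+0* (0,1)[.O.X/OOXX]+0 (0,2)[..OX/OOXX]+0
p3 X@[O..X/OOXX]: (0,1)[OX.X/OOXX]+0* (0,2)[O.XX/OOXX]+0
p4 O@[OX.X/OOXX]: (0,2)[OXOX/OOXX]+0*
p5 X@[OXOX/OOXX] terminal +0; root [...X/OO.X] d7

value(...X/OO.X, X) = 0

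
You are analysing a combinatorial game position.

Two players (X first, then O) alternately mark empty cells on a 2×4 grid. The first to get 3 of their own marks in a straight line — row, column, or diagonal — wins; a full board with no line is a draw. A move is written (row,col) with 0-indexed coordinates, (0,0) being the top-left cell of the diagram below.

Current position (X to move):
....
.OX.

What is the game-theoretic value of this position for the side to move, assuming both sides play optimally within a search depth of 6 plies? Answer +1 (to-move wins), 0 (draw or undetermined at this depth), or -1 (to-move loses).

value(..../.OX., X) = 0

p1 X@[..../.OX.]: (0,0)[X.../.OX.]+0* (0,1)[.X../.OX.]+0 (0,2)[..X./.OX.]+0 (0,3)[...X/.OX.]+0 (1,0)[..../XOX.]+0 (1,3)[..../.OXX]+0
p2 O@[X.../.OX.]: (0,1)[XO../.OX.]+0* (0,2)[X.O./.OX.]+0 (0,3)[X..O/.OX.]+0 (1,0)[X.../OOX.]+0 (1,3)[X.../.OXO]+0
p3 X@[XO../.OX.]: (0,2)[XOX./.OX.]+0* (0,3)[XO.X/.OX.]+0 (1,0)[XO../XOX.]+0 (1,3)[XO../.OXX]+0
p4 O@[XOX./.OX.]: (0,3)[XOXO/.OX.]+0* (1,0)[XOX./OOX.]+0 (1,3)[XOX./.OXO]+0
p5 X@[XOXO/.OX.]: (1,0)[XOXO/XOX.]+0* (1,3)[XOXO/.OXX]+0
p6 O@[XOXO/XOX.]: (1,3)[XOXO/XOXO]+0*
p7 X@[XOXO/XOXO] terminal +0; root [..../.OX.] d6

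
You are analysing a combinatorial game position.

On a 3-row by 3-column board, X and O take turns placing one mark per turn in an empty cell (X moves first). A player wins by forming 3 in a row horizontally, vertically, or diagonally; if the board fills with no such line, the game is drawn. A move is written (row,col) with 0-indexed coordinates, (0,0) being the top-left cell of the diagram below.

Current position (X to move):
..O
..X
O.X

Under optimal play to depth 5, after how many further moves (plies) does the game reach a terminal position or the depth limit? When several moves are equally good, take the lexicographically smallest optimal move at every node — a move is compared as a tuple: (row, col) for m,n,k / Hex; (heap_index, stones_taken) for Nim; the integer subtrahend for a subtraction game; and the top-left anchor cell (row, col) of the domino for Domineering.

PV length from [..O/..X/O.X]: 3 plies

[..O/..X/O.X] X move#1: (0,0):-1/X.O/..X/O.X, (0,1):-1/.XO/..X/O.X, (1,0):-1/..O/X.X/O.X, (1,1):+1/..O/.XX/O.X*, (2,1):-1/..O/..X/OXX
[..O/.XX/O.X] O move#2: (0,0):-1/O.O/.XX/O.X*, (0,1):-1/.OO/.XX/O.X, (1,0):-1/..O/OXX/O.X, (2,1):-1/..O/.XX/OOX
[O.O/.XX/O.X] X move#3: (0,1):-1/OXO/.XX/O.X, (1,0):+1/O.O/XXX/O.X*, (2,1):-1/O.O/.XX/OXX
[O.O/XXX/O.X] end (terminal -1, O#4); searched ..O/..X/O.X to 5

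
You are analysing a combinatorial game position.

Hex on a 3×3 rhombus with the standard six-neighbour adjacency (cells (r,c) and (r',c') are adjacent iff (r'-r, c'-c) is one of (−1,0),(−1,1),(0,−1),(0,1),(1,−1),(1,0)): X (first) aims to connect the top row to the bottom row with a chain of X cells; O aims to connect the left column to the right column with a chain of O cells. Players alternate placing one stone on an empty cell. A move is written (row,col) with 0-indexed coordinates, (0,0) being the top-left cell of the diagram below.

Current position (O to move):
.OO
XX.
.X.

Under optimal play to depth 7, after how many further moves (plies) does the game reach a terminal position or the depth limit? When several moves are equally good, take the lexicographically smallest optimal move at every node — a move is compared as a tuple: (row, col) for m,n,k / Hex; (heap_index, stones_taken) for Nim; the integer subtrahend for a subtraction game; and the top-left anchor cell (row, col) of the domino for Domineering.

[.OO/XX./.X.] O move#1: (0,0):+1/OOO/XX./.X.*, (1,2):-1/.OO/XXO/.X., (2,0):-1/.OO/XX./OX., (2,2):-1/.OO/XX./.XO
[OOO/XX./.X.] end (terminal -1, X#2); searched .OO/XX./.X. to 7

PV length from [.OO/XX./.X.]: 1 ply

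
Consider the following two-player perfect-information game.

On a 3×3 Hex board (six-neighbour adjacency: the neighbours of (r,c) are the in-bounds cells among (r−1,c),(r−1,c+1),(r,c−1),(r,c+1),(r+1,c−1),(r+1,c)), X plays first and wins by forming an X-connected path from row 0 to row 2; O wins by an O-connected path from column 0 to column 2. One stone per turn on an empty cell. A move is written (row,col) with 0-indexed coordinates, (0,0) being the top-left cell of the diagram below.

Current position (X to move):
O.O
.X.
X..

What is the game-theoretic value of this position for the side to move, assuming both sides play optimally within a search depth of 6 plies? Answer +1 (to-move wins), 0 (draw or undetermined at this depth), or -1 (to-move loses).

value(O.O/.X./X.., X) = +1

p1 X@[O.O/.X./X..]: (0,1)[OXO/.X./X..]+1* (1,0)[O.O/XX./X..]-1 (1,2)[O.O/.XX/X..]-1 (2,1)[O.O/.X./XX.]-1 (2,2)[O.O/.X./X.X]-1
p2 O@[OXO/.X./X..] terminal -1; root [O.O/.X./X..] d6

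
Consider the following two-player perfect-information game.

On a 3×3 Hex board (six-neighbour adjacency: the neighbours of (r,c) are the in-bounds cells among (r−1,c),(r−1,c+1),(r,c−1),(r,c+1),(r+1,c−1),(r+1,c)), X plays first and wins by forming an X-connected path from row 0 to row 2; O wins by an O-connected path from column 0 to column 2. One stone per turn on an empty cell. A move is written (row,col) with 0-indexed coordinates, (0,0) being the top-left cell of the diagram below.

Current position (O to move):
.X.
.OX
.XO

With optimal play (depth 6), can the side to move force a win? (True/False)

[.X./.OX/.XO] O move#1: (0,0):-1/OX./.OX/.XO, (0,2):+1/.XO/.OX/.XO*, (1,0):-1/.X./OOX/.XO, (2,0):-1/.X./.OX/OXO
[.XO/.OX/.XO] X move#2: (0,0):-1/XXO/.OX/.XO*, (1,0):-1/.XO/XOX/.XO, (2,0):-1/.XO/.OX/XXO
[XXO/.OX/.XO] O move#3: (1,0):+1/XXO/OOX/.XO*, (2,0):+1/XXO/.OX/OXO
[XXO/OOX/.XO] end (terminal -1, X#4); searched .X./.OX/.XO to 6

O winning at [.X./.OX/.XO]: True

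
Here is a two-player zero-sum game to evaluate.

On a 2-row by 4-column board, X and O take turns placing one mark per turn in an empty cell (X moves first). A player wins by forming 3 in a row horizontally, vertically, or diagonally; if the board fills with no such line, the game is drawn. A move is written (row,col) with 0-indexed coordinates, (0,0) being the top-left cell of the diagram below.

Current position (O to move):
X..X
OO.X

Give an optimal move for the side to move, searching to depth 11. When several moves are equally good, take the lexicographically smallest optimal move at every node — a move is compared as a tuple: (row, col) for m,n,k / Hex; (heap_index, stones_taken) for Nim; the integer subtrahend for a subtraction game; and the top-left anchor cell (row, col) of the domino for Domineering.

O's best at [X..X/OO.X]: (1,2)

[X..X/OO.X] O move#1: (0,1):+0/XO.X/OO.X, (0,2):+0/X.OX/OO.X, (1,2):+1/X..X/OOOX*
[X..X/OOOX] end (terminal -1, X#2); searched X..X/OO.X to 11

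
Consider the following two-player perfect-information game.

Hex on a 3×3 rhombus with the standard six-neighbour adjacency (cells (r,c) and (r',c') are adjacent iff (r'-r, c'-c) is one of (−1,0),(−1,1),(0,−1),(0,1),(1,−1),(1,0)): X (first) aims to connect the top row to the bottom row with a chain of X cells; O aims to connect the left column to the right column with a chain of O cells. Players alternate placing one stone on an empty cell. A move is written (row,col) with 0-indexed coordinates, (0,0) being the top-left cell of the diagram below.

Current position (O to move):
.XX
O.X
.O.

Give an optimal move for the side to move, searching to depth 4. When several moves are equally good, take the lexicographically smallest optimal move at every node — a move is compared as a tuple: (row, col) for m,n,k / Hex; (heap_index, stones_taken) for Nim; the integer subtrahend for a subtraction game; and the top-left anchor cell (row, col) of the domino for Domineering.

O's best at [.XX/O.X/.O.]: (2,2)

p1 O@[.XX/O.X/.O.]: (0,0)[OXX/O.X/.O.]-1 (1,1)[.XX/OOX/.O.]-1 (2,0)[.XX/O.X/OO.]-1 (2,2)[.XX/O.X/.OO]+1*
p2 X@[.XX/O.X/.OO]: (0,0)[XXX/O.X/.OO]-1* (1,1)[.XX/OXX/.OO]-1 (2,0)[.XX/O.X/XOO]-1
p3 O@[XXX/O.X/.OO]: (1,1)[XXX/OOX/.OO]+1* (2,0)[XXX/O.X/OOO]+1
p4 X@[XXX/OOX/.OO] terminal -1; root [.XX/O.X/.O.] d4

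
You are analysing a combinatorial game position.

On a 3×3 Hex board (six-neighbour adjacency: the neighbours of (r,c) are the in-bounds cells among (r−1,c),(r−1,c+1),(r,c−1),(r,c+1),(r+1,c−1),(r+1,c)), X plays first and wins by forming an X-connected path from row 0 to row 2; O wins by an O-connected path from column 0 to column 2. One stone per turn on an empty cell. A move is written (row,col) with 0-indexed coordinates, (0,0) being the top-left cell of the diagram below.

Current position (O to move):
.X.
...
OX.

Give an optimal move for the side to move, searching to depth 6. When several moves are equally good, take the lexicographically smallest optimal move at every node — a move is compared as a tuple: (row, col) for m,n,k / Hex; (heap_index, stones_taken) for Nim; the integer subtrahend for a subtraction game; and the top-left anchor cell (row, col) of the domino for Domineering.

O's best at [.X./.../OX.]: (1,1)

p1 O@[.X./.../OX.]: (0,0)[OX./.../OX.]-1 (0,2)[.XO/.../OX.]-1 (1,0)[.X./O../OX.]-1 (1,1)[.X./.O./OX.]+1* (1,2)[.X./..O/OX.]-1 (2,2)[.X./.../OXO]-1
p2 X@[.X./.O./OX.]: (0,0)[XX./.O./OX.]-1* (0,2)[.XX/.O./OX.]-1 (1,0)[.X./XO./OX.]-1 (1,2)[.X./.OX/OX.]-1 (2,2)[.X./.O./OXX]-1
p3 O@[XX./.O./OX.]: (0,2)[XXO/.O./OX.]+1* (1,0)[XX./OO./OX.]+1 (1,2)[XX./.OO/OX.]+1 (2,2)[XX./.O./OXO]+1
p4 X@[XXO/.O./OX.] terminal -1; root [.X./.../OX.] d6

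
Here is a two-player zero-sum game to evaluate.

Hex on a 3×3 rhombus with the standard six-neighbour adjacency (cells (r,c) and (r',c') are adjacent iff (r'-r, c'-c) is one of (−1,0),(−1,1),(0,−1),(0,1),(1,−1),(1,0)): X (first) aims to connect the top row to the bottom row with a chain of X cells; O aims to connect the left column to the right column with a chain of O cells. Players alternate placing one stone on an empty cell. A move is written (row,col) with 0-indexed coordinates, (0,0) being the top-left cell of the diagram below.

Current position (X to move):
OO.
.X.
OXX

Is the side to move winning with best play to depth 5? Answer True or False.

p1 X@[OO./.X./OXX]: (0,2)[OOX/.X./OXX]+1* (1,0)[OO./XX./OXX]-1 (1,2)[OO./.XX/OXX]-1
p2 O@[OOX/.X./OXX] terminal -1; root [OO./.X./OXX] d5

X winning at [OO./.X./OXX]: True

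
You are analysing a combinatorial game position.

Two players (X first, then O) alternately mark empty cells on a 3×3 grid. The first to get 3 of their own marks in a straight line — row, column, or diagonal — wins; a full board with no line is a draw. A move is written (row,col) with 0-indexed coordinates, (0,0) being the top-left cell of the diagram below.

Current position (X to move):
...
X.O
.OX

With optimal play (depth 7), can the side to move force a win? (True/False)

X winning at [.../X.O/.OX]: True

p1 X@[.../X.O/.OX]: (0,0)[X../X.O/.OX]+1* (0,1)[.X./X.O/.OX]+0 (0,2)[..X/X.O/.OX]+0 (1,1)[.../XXO/.OX]+0 (2,0)[.../X.O/XOX]+0
p2 O@[X../X.O/.OX]: (0,1)[XO./X.O/.OX]-1* (0,2)[X.O/X.O/.OX]-1 (1,1)[X../XOO/.OX]-1 (2,0)[X../X.O/OOX]-1
p3 X@[XO./X.O/.OX]: (0,2)[XOX/X.O/.OX]-1 (1,1)[XO./XXO/.OX]+1* (2,0)[XO./X.O/XOX]+1
p4 O@[XO./XXO/.OX] terminal -1; root [.../X.O/.OX] d7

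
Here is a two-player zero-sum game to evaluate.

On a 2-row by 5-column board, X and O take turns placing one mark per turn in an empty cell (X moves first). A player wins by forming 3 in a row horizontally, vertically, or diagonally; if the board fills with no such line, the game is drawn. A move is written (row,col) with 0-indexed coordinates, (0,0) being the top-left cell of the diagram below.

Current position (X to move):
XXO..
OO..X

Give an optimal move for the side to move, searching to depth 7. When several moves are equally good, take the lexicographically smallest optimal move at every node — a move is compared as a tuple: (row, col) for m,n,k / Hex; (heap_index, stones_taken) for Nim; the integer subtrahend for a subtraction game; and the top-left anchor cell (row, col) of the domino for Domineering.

X's best at [XXO../OO..X]: (1,2)

[XXO../OO..X] X move#1: (0,3):-1/XXOX./OO..X, (0,4):-1/XXO.X/OO..X, (1,2):+0/XXO../OOX.X*, (1,3):-1/XXO../OO.XX
[XXO../OOX.X] O move#2: (0,3):-1/XXOO./OOX.X, (0,4):-1/XXO.O/OOX.X, (1,3):+0/XXO../OOXOX*
[XXO../OOXOX] X move#3: (0,3):+0/XXOX./OOXOX*, (0,4):+0/XXO.X/OOXOX
[XXOX./OOXOX] O move#4: (0,4):+0/XXOXO/OOXOX*
[XXOXO/OOXOX] end (terminal +0, X#5); searched XXO../OO..X to 7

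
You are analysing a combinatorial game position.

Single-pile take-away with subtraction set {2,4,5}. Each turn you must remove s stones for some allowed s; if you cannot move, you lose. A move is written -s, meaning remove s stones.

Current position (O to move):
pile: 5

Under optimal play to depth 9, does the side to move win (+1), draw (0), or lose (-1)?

value(5, O) = +1

[5] O move#1: -2:-1/3, -4:+1/1*, -5:+1/0
[1] end (terminal -1, X#2); searched 5 to 9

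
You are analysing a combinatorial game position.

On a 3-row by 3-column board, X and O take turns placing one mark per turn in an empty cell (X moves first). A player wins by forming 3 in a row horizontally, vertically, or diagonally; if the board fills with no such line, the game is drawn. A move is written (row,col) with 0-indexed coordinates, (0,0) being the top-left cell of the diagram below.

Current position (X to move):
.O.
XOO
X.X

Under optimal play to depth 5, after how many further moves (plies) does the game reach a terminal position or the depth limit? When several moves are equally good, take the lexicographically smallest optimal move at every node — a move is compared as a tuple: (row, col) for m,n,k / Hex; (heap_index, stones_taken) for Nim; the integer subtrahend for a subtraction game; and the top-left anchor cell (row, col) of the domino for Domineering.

PV length from [.O./XOO/X.X]: 1 ply

[.O./XOO/X.X] X move#1: (0,0):+1/XO./XOO/X.X*, (0,2):-1/.OX/XOO/X.X, (2,1):+1/.O./XOO/XXX
[XO./XOO/X.X] end (terminal -1, O#2); searched .O./XOO/X.X to 5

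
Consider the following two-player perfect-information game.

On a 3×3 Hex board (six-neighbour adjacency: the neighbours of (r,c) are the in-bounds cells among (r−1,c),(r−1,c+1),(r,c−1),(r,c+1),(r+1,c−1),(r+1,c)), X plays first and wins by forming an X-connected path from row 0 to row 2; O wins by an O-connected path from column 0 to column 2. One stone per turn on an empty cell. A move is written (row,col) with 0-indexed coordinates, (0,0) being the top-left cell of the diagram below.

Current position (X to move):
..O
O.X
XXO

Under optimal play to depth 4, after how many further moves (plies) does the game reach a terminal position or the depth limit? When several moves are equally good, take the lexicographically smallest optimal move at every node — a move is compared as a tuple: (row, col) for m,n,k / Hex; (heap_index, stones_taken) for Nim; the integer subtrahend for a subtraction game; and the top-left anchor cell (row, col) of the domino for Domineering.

p1 X@[..O/O.X/XXO]: (0,0)[X.O/O.X/XXO]-1* (0,1)[.XO/O.X/XXO]-1 (1,1)[..O/OXX/XXO]-1
p2 O@[X.O/O.X/XXO]: (0,1)[XOO/O.X/XXO]+1* (1,1)[X.O/OOX/XXO]+1
p3 X@[XOO/O.X/XXO] terminal -1; root [..O/O.X/XXO] d4

PV length from [..O/O.X/XXO]: 2 plies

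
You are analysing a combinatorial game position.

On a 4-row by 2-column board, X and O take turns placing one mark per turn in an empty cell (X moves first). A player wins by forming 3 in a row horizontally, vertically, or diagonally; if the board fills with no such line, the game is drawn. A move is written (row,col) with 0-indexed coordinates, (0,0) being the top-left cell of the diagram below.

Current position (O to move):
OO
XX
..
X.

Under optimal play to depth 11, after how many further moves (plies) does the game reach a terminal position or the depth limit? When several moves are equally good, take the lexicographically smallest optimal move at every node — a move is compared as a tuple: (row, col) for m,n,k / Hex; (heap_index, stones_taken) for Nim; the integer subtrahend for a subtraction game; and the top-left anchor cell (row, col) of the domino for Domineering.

[OO/XX/../X.] O move#1: (2,0):+0/OO/XX/O./X.*, (2,1):-1/OO/XX/.O/X., (3,1):-1/OO/XX/../XO
[OO/XX/O./X.] X move#2: (2,1):+0/OO/XX/OX/X.*, (3,1):+0/OO/XX/O./XX
[OO/XX/OX/X.] O move#3: (3,1):+0/OO/XX/OX/XO*
[OO/XX/OX/XO] end (terminal +0, X#4); searched OO/XX/../X. to 11

PV length from [OO/XX/../X.]: 3 plies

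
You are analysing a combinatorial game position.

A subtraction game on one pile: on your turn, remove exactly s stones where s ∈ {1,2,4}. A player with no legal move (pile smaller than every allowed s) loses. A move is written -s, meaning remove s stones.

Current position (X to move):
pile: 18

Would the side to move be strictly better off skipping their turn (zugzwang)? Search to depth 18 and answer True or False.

ply 1, X at 18 | -1=-1→17*; -2=-1→16; -4=-1→14
ply 2, O at 17 | -1=-1→16; -2=+1→15*; -4=-1→13
ply 3, X at 15 | -1=-1→14*; -2=-1→13; -4=-1→11
ply 4, O at 14 | -1=-1→13; -2=+1→12*; -4=-1→10
ply 5, X at 12 | -1=-1→11*; -2=-1→10; -4=-1→8
ply 6, O at 11 | -1=-1→10; -2=+1→9*; -4=-1→7
ply 7, X at 9 | -1=-1→8*; -2=-1→7; -4=-1→5
ply 8, O at 8 | -1=-1→7; -2=+1→6*; -4=-1→4
ply 9, X at 6 | -1=-1→5*; -2=-1→4; -4=-1→2
ply 10, O at 5 | -1=-1→4; -2=+1→3*; -4=-1→1
ply 11, X at 3 | -1=-1→2*; -2=-1→1
ply 12, O at 2 | -1=-1→1; -2=+1→0*
ply 13: 0 is terminal -1 (X); from 18 depth 18
suppose X passes — search the same position with O to move:
pass> ply 1, O at 18 | -1=-1→17*; -2=-1→16; -4=-1→14
pass> ply 2, X at 17 | -1=-1→16; -2=+1→15*; -4=-1→13
pass> ply 3, O at 15 | -1=-1→14*; -2=-1→13; -4=-1→11
pass> ply 4, X at 14 | -1=-1→13; -2=+1→12*; -4=-1→10
pass> ply 5, O at 12 | -1=-1→11*; -2=-1→10; -4=-1→8
pass> ply 6, X at 11 | -1=-1→10; -2=+1→9*; -4=-1→7
pass> ply 7, O at 9 | -1=-1→8*; -2=-1→7; -4=-1→5
pass> ply 8, X at 8 | -1=-1→7; -2=+1→6*; -4=-1→4
pass> ply 9, O at 6 | -1=-1→5*; -2=-1→4; -4=-1→2
pass> ply 10, X at 5 | -1=-1→4; -2=+1→3*; -4=-1→1
pass> ply 11, O at 3 | -1=-1→2*; -2=-1→1
pass> ply 12, X at 2 | -1=-1→1; -2=+1→0*
pass> ply 13: 0 is terminal -1 (O); from 18 depth 18
for X: play -1, pass +1

zugzwang(18, X) = True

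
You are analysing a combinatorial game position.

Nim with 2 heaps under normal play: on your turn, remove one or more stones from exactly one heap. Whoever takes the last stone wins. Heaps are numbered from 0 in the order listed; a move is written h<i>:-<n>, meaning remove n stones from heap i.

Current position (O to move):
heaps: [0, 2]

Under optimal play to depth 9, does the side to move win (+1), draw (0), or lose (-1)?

value((0,2), O) = +1

ply 1, O at (0,2) | h1:-1=-1→(0,1); h1:-2=+1→(0,0)*
ply 2: (0,0) is terminal -1 (X); from (0,2) depth 9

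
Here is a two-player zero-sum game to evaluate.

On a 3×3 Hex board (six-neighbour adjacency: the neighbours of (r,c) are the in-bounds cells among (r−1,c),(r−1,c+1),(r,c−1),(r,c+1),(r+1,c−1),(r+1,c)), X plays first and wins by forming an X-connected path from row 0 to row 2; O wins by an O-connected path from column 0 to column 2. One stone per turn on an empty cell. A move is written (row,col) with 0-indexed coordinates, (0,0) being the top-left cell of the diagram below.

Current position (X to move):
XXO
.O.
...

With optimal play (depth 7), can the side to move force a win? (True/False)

X winning at [XXO/.O./...]: False

p1 X@[XXO/.O./...]: (1,0)[XXO/XO./...]-1* (1,2)[XXO/.OX/...]-1 (2,0)[XXO/.O./X..]-1 (2,1)[XXO/.O./.X.]-1 (2,2)[XXO/.O./..X]-1
p2 O@[XXO/XO./...]: (1,2)[XXO/XOO/...]-1 (2,0)[XXO/XO./O..]+1* (2,1)[XXO/XO./.O.]-1 (2,2)[XXO/XO./..O]-1
p3 X@[XXO/XO./O..] terminal -1; root [XXO/.O./...] d7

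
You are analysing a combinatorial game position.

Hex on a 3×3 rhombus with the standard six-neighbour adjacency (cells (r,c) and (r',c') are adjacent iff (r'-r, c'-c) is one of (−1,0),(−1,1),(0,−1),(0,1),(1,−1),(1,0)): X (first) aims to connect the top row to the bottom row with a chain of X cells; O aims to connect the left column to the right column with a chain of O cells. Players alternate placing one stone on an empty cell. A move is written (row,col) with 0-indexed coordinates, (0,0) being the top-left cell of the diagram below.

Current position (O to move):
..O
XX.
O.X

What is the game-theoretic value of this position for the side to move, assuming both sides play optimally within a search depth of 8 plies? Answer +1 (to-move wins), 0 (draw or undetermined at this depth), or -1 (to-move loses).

value(..O/XX./O.X, O) = -1

p1 O@[..O/XX./O.X]: (0,0)[O.O/XX./O.X]-1* (0,1)[.OO/XX./O.X]-1 (1,2)[..O/XXO/O.X]-1 (2,1)[..O/XX./OOX]-1
p2 X@[O.O/XX./O.X]: (0,1)[OXO/XX./O.X]+1* (1,2)[O.O/XXX/O.X]-1 (2,1)[O.O/XX./OXX]-1
p3 O@[OXO/XX./O.X]: (1,2)[OXO/XXO/O.X]-1* (2,1)[OXO/XX./OOX]-1
p4 X@[OXO/XXO/O.X]: (2,1)[OXO/XXO/OXX]+1*
p5 O@[OXO/XXO/OXX] terminal -1; root [..O/XX./O.X] d8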